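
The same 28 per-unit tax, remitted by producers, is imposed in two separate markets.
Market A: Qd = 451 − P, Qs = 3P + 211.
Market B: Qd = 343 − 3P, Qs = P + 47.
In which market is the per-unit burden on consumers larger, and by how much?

Market A, by 14.

Market A: pre-tax P* = 60, Q* = 391; post-tax Q = 370; per-unit burden on consumers = 21.
Market B: pre-tax P* = 74, Q* = 121; post-tax Q = 100; per-unit burden on consumers = 7.
Difference: 21 vs 7 → market A is larger by 14.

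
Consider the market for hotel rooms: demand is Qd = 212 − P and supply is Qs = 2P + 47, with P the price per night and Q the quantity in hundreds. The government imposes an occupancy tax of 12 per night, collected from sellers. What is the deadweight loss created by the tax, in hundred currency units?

Deadweight loss = 48 hundred.

Before the tax: set 212 − P = 2P + 47 → P* = 55, Q* = 157.
With the tax collected from sellers, supply shifts: Qs = 2(P − 12) + 47.
Solving gives Q = 149 with buyers paying 63 and sellers receiving 51 (the 12 wedge).
Quantity falls by |ΔQ| = |157 − 149| = 8.
DWL = ½ · t · |ΔQ| = ½ · 12 · 8 = 48.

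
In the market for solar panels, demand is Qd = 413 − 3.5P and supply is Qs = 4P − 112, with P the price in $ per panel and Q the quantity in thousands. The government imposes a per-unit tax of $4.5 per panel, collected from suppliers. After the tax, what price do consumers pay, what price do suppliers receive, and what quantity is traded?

Consumers pay $72.4; suppliers receive $67.9; quantity = 159.6.

Before the tax: set 413 − 3.5P = 4P − 112 → P* = $70, Q* = 168.
With the tax collected from suppliers, supply shifts: Qs = 4(P − 4.5) − 112.
Solving gives Q = 159.6 with consumers paying $72.4 and suppliers receiving $67.9 (the $4.5 wedge).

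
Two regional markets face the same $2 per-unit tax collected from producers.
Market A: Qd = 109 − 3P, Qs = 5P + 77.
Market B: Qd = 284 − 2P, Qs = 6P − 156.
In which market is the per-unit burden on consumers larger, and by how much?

Market A: pre-tax P* = $4, Q* = 97; post-tax Q = 93.25; per-unit burden on consumers = $1.25.
Market B: pre-tax P* = $55, Q* = 174; post-tax Q = 171; per-unit burden on consumers = $1.5.
Difference: $1.25 vs $1.5 → market B is larger by $0.25.

Market B, by $0.25.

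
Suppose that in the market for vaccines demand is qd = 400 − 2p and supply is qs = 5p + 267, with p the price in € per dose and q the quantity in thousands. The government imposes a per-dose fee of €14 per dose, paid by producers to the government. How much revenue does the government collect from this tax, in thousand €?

Without the tax, 400 − 2p = 5p + 267 gives 7p = 133, so p* = €19 and q* = 362.
With the tax collected from producers, supply shifts: qs = 5(p − 14) + 267.
New equilibrium: buyers pay €29, producers receive €15, q = 342. (Wedge: pb − ps = 14.)
Revenue = t · Q = 14 · 342 = €4788.

Tax revenue = €4788 thousand.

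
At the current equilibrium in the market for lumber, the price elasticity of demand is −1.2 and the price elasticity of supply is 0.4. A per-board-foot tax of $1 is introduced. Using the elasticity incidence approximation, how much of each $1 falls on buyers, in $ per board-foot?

Incidence ratio: buyers' share ≈ εs / (εs + |εd|) = 0.4 / (0.4 + 1.2) = 0.25.
So buyers bear ≈ 0.25 × $1 = $0.25; producers bear $0.75.

Buyers bear ≈ $0.25 per board-foot.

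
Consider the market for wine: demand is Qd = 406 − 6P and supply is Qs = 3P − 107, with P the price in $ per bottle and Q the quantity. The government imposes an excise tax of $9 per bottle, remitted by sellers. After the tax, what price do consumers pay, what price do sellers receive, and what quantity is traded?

Consumers pay $60; sellers receive $51; quantity = 46.

Without the tax, 406 − 6P = 3P − 107 gives 9P = 513, so P* = $57 and Q* = 64.
With the tax collected from sellers, supply shifts: Qs = 3(P − 9) − 107.
New equilibrium: consumers pay $60, sellers receive $51, Q = 46. (Wedge: Pb − Ps = 9.)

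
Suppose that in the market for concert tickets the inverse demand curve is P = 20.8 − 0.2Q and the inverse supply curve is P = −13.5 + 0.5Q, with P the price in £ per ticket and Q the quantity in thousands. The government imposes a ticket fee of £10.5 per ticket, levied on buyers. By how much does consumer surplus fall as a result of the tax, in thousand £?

Inverting to Q(P) form: Qd = 104 − 5P; Qs = 2P + 27.
Without the tax, 104 − 5P = 2P + 27 gives 7P = 77, so P* = £11 and Q* = 49.
With the tax collected from buyers, demand (in seller-price terms) shifts: Qd = 104 − 5(P + 10.5).
Solving gives Q = 34 with buyers paying £14 and suppliers receiving £3.5 (the £10.5 wedge).
ΔCS is the trapezoid between Q = 34 and Q = 49 of height £3: ½ · (49 + 34) · 3 = £124.5.

Consumer surplus falls by £124.5 thousand.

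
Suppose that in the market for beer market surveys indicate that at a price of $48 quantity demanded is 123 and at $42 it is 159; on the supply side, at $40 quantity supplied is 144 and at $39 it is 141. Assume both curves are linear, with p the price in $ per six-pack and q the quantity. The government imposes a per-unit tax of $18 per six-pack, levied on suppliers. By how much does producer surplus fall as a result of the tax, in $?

Producer surplus falls by $1620.

Demand slope: (159 − 123)/(42 − 48) = -6, so qd = 411 − 6p.
Supply slope: (141 − 144)/(39 − 40) = 3, so qs = 3p + 24.
Without the tax, 411 − 6p = 3p + 24 gives 9p = 387, so p* = $43 and q* = 153.
With the tax collected from suppliers, supply shifts: qs = 3(p − 18) + 24.
New equilibrium: buyers pay $49, suppliers receive $31, q = 117. (Wedge: pb − ps = 18.)
ΔPS is the trapezoid between Q = 117 and Q = 153 of height $12: ½ · (153 + 117) · 12 = $1620.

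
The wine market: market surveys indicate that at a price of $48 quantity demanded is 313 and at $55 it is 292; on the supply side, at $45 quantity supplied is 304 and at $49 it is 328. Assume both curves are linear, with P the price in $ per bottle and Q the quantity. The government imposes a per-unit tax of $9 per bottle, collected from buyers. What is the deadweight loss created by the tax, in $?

Deadweight loss = $81.

Demand slope: (292 − 313)/(55 − 48) = -3, so Qd = 457 − 3P.
Supply slope: (328 − 304)/(49 − 45) = 6, so Qs = 6P + 34.
Without the tax, 457 − 3P = 6P + 34 gives 9P = 423, so P* = $47 and Q* = 316.
With the tax collected from buyers, demand (in seller-price terms) shifts: Qd = 457 − 3(P + 9).
New equilibrium: buyers pay $53, suppliers receive $44, Q = 298. (Wedge: Pb − Ps = 9.)
Quantity falls by |ΔQ| = |316 − 298| = 18.
DWL = ½ · t · |ΔQ| = ½ · 9 · 18 = $81.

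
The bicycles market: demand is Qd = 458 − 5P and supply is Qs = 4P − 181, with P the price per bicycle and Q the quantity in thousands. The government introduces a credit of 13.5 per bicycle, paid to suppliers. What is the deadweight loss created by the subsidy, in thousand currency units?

Deadweight loss = 202.5 thousand.

Before the subsidy: set 458 − 5P = 4P − 181 → P* = 71, Q* = 103.
With a per-unit subsidy paid to suppliers, each receives P + 13.5 per unit sold, so supply becomes Qs = 4(P + 13.5) − 181.
Solving gives Q = 133 with consumers paying 65 and suppliers receiving 78.5 (the 13.5 wedge).
Quantity rises by |ΔQ| = |103 − 133| = 30.
DWL = ½ · t · |ΔQ| = ½ · 13.5 · 30 = 202.5.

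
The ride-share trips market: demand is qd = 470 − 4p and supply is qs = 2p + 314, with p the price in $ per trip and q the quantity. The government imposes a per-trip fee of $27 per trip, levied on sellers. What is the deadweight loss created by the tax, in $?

Deadweight loss = $486.

Before the tax: set 470 − 4p = 2p + 314 → p* = $26, q* = 366.
With the tax collected from sellers, supply shifts: qs = 2(p − 27) + 314.
Solving gives q = 330 with consumers paying $35 and sellers receiving $8 (the $27 wedge).
Quantity falls by |ΔQ| = |366 − 330| = 36.
DWL = ½ · t · |ΔQ| = ½ · 27 · 36 = $486.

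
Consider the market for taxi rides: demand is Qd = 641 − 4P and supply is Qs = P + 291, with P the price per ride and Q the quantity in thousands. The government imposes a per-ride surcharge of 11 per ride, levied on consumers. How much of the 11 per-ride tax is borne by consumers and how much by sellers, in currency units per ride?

Consumers bear 2.2 per ride; sellers bear 8.8 per ride.

Without the tax, 641 − 4P = P + 291 gives 5P = 350, so P* = 70 and Q* = 361.
With the tax collected from consumers, demand (in seller-price terms) shifts: Qd = 641 − 4(P + 11).
Solving gives Q = 352.2 with consumers paying 72.2 and sellers receiving 61.2 (the 11 wedge).
Burden on consumers: 2.2; on sellers: 8.8. (They sum to 11.)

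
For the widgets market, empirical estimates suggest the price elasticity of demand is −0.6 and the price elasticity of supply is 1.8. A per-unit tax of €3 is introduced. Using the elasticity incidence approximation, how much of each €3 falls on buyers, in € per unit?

Buyers bear ≈ €2.25 per unit.

Incidence ratio: buyers' share ≈ εs / (εs + |εd|) = 1.8 / (1.8 + 0.6) = 0.75.
So buyers bear ≈ 0.75 × €3 = €2.25; producers bear €0.75.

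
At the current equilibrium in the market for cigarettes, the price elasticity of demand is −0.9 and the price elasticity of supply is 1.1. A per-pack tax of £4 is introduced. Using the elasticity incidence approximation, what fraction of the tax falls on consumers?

Incidence ratio: consumers' share ≈ εs / (εs + |εd|) = 1.1 / (1.1 + 0.9) = 0.55.
Supply is the more elastic side, so consumers bear the larger share.

Consumers' share ≈ 0.55.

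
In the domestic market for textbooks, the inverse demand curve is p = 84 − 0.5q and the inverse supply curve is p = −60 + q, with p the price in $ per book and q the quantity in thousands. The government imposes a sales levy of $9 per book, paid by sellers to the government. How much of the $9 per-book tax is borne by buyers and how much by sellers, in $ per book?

Inverting to q(p) form: qd = 168 − 2p; qs = p + 60.
Before the tax: set 168 − 2p = p + 60 → p* = $36, q* = 96.
With the tax collected from sellers, supply shifts: qs = (p − 9) + 60.
Solving gives q = 90 with buyers paying $39 and sellers receiving $30 (the $9 wedge).
Burden on buyers: $3; on sellers: $6. (They sum to $9.)

Buyers bear $3 per book; sellers bear $6 per book.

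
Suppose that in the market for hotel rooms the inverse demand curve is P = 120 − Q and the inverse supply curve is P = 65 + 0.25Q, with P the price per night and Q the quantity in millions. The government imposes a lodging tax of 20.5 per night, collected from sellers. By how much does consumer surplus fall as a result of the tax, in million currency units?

Consumer surplus falls by 587.12 million.

Inverting to Q(P) form: Qd = 120 − P; Qs = 4P − 260.
Before the tax: set 120 − P = 4P − 260 → P* = 76, Q* = 44.
With the tax collected from sellers, supply shifts: Qs = 4(P − 20.5) − 260.
Solving gives Q = 27.6 with consumers paying 92.4 and sellers receiving 71.9 (the 20.5 wedge).
ΔCS is the trapezoid between Q = 27.6 and Q = 44 of height 16.4: ½ · (44 + 27.6) · 16.4 = 587.12.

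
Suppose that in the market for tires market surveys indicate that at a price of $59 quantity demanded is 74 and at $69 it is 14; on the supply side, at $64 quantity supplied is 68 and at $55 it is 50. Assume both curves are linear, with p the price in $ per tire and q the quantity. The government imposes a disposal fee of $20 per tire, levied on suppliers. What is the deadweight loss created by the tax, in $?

Demand slope: (14 − 74)/(69 − 59) = -6, so qd = 428 − 6p.
Supply slope: (50 − 68)/(55 − 64) = 2, so qs = 2p − 60.
Without the tax, 428 − 6p = 2p − 60 gives 8p = 488, so p* = $61 and q* = 62.
With the tax collected from suppliers, supply shifts: qs = 2(p − 20) − 60.
Solving gives q = 32 with consumers paying $66 and suppliers receiving $46 (the $20 wedge).
Quantity falls by |ΔQ| = |62 − 32| = 30.
DWL = ½ · t · |ΔQ| = ½ · 20 · 30 = $300.

Deadweight loss = $300.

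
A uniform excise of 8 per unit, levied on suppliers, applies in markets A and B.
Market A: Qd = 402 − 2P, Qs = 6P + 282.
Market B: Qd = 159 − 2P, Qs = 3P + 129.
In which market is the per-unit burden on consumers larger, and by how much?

Market A: pre-tax P* = 15, Q* = 372; post-tax Q = 360; per-unit burden on consumers = 6.
Market B: pre-tax P* = 6, Q* = 147; post-tax Q = 137.4; per-unit burden on consumers = 4.8.
Difference: 6 vs 4.8 → market A is larger by 1.2.

Market A, by 1.2.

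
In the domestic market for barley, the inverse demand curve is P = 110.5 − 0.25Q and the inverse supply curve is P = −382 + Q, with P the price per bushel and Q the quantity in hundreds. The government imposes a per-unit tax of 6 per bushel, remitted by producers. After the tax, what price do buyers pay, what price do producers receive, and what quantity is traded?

Buyers pay 13.2; producers receive 7.2; quantity = 389.2.

Rewrite in direct form: Qd = 442 − 4P and Qs = P + 382.
Before the tax: set 442 − 4P = P + 382 → P* = 12, Q* = 394.
With the tax collected from producers, supply shifts: Qs = (P − 6) + 382.
New equilibrium: buyers pay 13.2, producers receive 7.2, Q = 389.2. (Wedge: Pb − Ps = 6.)
The less price-elastic side of the market bears the larger share of a per-unit tax.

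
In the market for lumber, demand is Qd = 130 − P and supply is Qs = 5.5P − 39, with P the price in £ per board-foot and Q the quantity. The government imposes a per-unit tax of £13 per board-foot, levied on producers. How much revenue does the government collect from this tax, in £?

Tax revenue = £1209.

Before the tax: set 130 − P = 5.5P − 39 → P* = £26, Q* = 104.
With the tax collected from producers, supply shifts: Qs = 5.5(P − 13) − 39.
New equilibrium: buyers pay £37, producers receive £24, Q = 93. (Wedge: Pb − Ps = 13.)
Revenue = t · Q = 13 · 93 = £1209.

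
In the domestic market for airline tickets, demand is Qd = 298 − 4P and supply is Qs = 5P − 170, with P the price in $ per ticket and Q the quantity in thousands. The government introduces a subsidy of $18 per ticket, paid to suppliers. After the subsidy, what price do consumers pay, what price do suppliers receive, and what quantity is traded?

Consumers pay $42; suppliers receive $60; quantity = 130.

Without the subsidy, 298 − 4P = 5P − 170 gives 9P = 468, so P* = $52 and Q* = 90.
With a per-unit subsidy paid to suppliers, each receives P + 18 per unit sold, so supply becomes Qs = 5(P + 18) − 170.
Solving gives Q = 130 with consumers paying $42 and suppliers receiving $60 (the $18 wedge).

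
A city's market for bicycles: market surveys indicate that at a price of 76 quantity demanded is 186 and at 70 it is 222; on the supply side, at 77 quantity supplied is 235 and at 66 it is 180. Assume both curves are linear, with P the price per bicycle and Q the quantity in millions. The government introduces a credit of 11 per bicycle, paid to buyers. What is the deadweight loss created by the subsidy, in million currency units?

Deadweight loss = 165 million.

Demand slope: (222 − 186)/(70 − 76) = -6, so Qd = 642 − 6P.
Supply slope: (180 − 235)/(66 − 77) = 5, so Qs = 5P − 150.
Without the subsidy, 642 − 6P = 5P − 150 gives 11P = 792, so P* = 72 and Q* = 210.
With a per-unit subsidy paid to buyers, each effectively pays P − 11, so demand becomes Qd = 642 − 6(P − 11).
New equilibrium: buyers pay 67, suppliers receive 78, Q = 240. (Wedge: Pb − Ps = −11.)
Quantity rises by |ΔQ| = |210 − 240| = 30.
DWL = ½ · t · |ΔQ| = ½ · 11 · 30 = 165.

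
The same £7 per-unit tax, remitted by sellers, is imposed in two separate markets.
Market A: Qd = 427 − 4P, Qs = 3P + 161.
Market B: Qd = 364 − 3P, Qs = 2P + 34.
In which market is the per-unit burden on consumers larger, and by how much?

Market A: pre-tax P* = £38, Q* = 275; post-tax Q = 263; per-unit burden on consumers = £3.
Market B: pre-tax P* = £66, Q* = 166; post-tax Q = 157.6; per-unit burden on consumers = £2.8.
Difference: £3 vs £2.8 → market A is larger by £0.2.

Market A, by £0.2.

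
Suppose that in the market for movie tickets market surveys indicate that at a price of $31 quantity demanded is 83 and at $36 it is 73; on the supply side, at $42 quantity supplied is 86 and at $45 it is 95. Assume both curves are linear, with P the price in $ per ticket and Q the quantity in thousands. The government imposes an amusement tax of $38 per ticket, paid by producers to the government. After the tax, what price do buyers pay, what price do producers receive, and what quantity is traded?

Buyers pay $59.8; producers receive $21.8; quantity = 25.4.

Demand slope: (73 − 83)/(36 − 31) = -2, so Qd = 145 − 2P.
Supply slope: (95 − 86)/(45 − 42) = 3, so Qs = 3P − 40.
Without the tax, 145 − 2P = 3P − 40 gives 5P = 185, so P* = $37 and Q* = 71.
With the tax collected from producers, supply shifts: Qs = 3(P − 38) − 40.
Solving gives Q = 25.4 with buyers paying $59.8 and producers receiving $21.8 (the $38 wedge).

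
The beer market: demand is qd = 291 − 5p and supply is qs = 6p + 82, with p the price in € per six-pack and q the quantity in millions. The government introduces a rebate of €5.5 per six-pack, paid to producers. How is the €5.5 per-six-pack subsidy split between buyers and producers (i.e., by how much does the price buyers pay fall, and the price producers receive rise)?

Before the subsidy: set 291 − 5p = 6p + 82 → p* = €19, q* = 196.
With a per-unit subsidy paid to producers, each receives p + 5.5 per unit sold, so supply becomes qs = 6(p + 5.5) + 82.
New equilibrium: buyers pay €16, producers receive €21.5, q = 211. (Wedge: pb − ps = −5.5.)
Gain to buyers: €3; to producers: €2.5. (They sum to €5.5.)

Buyers gain €3 per six-pack; producers gain €2.5 per six-pack.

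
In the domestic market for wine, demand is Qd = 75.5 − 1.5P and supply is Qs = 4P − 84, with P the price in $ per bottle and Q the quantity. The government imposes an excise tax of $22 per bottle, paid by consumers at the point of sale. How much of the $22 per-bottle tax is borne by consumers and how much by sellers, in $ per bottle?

Before the tax: set 75.5 − 1.5P = 4P − 84 → P* = $29, Q* = 32.
With the tax collected from consumers, demand (in seller-price terms) shifts: Qd = 75.5 − 1.5(P + 22).
Solving gives Q = 8 with consumers paying $45 and sellers receiving $23 (the $22 wedge).
Burden on consumers: $16; on sellers: $6. (They sum to $22.)

Consumers bear $16 per bottle; sellers bear $6 per bottle.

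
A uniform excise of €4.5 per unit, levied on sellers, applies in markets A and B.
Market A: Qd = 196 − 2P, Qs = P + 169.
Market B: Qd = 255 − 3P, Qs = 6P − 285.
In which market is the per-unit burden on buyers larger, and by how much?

Market A: pre-tax P* = €9, Q* = 178; post-tax Q = 175; per-unit burden on buyers = €1.5.
Market B: pre-tax P* = €60, Q* = 75; post-tax Q = 66; per-unit burden on buyers = €3.
Difference: €1.5 vs €3 → market B is larger by €1.5.

Market B, by €1.5.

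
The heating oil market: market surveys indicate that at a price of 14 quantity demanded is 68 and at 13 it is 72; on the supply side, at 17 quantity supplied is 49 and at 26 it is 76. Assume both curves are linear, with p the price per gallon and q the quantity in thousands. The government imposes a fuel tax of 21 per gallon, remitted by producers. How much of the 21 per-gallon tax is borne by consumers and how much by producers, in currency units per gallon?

Consumers bear 9 per gallon; producers bear 12 per gallon.

Demand slope: (72 − 68)/(13 − 14) = -4, so qd = 124 − 4p.
Supply slope: (76 − 49)/(26 − 17) = 3, so qs = 3p − 2.
Before the tax: set 124 − 4p = 3p − 2 → p* = 18, q* = 52.
With the tax collected from producers, supply shifts: qs = 3(p − 21) − 2.
New equilibrium: consumers pay 27, producers receive 6, q = 16. (Wedge: pb − ps = 21.)
Burden on consumers: 9; on producers: 12. (They sum to 21.)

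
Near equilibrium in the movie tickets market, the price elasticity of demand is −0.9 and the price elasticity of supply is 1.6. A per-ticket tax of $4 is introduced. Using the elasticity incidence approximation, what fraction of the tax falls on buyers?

Incidence ratio: buyers' share ≈ εs / (εs + |εd|) = 1.6 / (1.6 + 0.9) = 0.64.
Supply is the more elastic side, so buyers bear the larger share.

Buyers' share ≈ 0.64.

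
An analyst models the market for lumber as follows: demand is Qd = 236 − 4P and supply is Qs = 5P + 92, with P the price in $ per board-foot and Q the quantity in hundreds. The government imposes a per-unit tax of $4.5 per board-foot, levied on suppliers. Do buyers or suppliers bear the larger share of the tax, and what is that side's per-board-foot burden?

Buyers bear the larger share: $2.5 per board-foot.

Before the tax: set 236 − 4P = 5P + 92 → P* = $16, Q* = 172.
With the tax collected from suppliers, supply shifts: Qs = 5(P − 4.5) + 92.
Solving gives Q = 162 with buyers paying $18.5 and suppliers receiving $14 (the $4.5 wedge).
Per-board-foot burden: buyers $2.5, suppliers $2.
Buyers take the larger share because demand is less price-elastic here (demand slope 4 vs supply slope 5).
The less price-elastic side of the market bears the larger share of a per-unit tax.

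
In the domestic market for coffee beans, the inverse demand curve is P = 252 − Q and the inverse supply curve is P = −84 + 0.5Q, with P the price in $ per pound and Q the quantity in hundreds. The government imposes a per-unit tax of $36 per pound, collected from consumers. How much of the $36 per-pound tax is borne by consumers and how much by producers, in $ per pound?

Rewrite in direct form: Qd = 252 − P and Qs = 2P + 168.
Without the tax, 252 − P = 2P + 168 gives 3P = 84, so P* = $28 and Q* = 224.
With the tax collected from consumers, demand (in seller-price terms) shifts: Qd = 252 − (P + 36).
Solving gives Q = 200 with consumers paying $52 and producers receiving $16 (the $36 wedge).
Burden on consumers: $24; on producers: $12. (They sum to $36.)

Consumers bear $24 per pound; producers bear $12 per pound.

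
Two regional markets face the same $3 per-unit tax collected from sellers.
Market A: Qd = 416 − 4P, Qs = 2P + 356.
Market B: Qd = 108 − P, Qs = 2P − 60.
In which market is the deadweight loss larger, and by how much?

Market A: pre-tax P* = $10, Q* = 376; post-tax Q = 372; deadweight loss = $6.
Market B: pre-tax P* = $56, Q* = 52; post-tax Q = 50; deadweight loss = $3.
Difference: $6 vs $3 → market A is larger by $3.

Market A, by $3.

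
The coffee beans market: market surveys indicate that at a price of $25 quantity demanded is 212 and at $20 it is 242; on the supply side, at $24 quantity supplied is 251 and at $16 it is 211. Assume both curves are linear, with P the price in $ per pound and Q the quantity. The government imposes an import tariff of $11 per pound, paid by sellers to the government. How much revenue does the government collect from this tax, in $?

Demand slope: (242 − 212)/(20 − 25) = -6, so Qd = 362 − 6P.
Supply slope: (211 − 251)/(16 − 24) = 5, so Qs = 5P + 131.
Before the tax: set 362 − 6P = 5P + 131 → P* = $21, Q* = 236.
With the tax collected from sellers, supply shifts: Qs = 5(P − 11) + 131.
New equilibrium: buyers pay $26, sellers receive $15, Q = 206. (Wedge: Pb − Ps = 11.)
Revenue = t · Q = 11 · 206 = $2266.

Tax revenue = $2266.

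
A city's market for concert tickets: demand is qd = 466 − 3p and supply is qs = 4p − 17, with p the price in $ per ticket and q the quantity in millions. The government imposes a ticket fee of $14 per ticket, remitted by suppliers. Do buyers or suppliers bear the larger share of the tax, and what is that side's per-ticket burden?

Without the tax, 466 − 3p = 4p − 17 gives 7p = 483, so p* = $69 and q* = 259.
With the tax collected from suppliers, supply shifts: qs = 4(p − 14) − 17.
Solving gives q = 235 with buyers paying $77 and suppliers receiving $63 (the $14 wedge).
Per-ticket burden: buyers $8, suppliers $6.
Buyers take the larger share because demand is less price-elastic here (demand slope 3 vs supply slope 4).

Buyers bear the larger share: $8 per ticket.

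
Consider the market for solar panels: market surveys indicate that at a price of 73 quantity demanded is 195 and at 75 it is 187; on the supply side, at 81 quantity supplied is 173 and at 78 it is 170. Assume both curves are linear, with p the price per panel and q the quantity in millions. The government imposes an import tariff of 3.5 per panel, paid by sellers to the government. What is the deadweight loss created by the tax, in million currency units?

Demand slope: (187 − 195)/(75 − 73) = -4, so qd = 487 − 4p.
Supply slope: (170 − 173)/(78 − 81) = 1, so qs = p + 92.
Before the tax: set 487 − 4p = p + 92 → p* = 79, q* = 171.
With the tax collected from sellers, supply shifts: qs = (p − 3.5) + 92.
New equilibrium: consumers pay 79.7, sellers receive 76.2, q = 168.2. (Wedge: pb − ps = 3.5.)
Quantity falls by |ΔQ| = |171 − 168.2| = 2.8.
DWL = ½ · t · |ΔQ| = ½ · 3.5 · 2.8 = 4.9.

Deadweight loss = 4.9 million.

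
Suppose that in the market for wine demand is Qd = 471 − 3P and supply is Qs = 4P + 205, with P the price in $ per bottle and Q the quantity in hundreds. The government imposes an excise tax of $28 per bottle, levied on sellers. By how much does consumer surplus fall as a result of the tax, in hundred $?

Consumer surplus falls by $5328 hundred.

Before the tax: set 471 − 3P = 4P + 205 → P* = $38, Q* = 357.
With the tax collected from sellers, supply shifts: Qs = 4(P − 28) + 205.
New equilibrium: consumers pay $54, sellers receive $26, Q = 309. (Wedge: Pb − Ps = 28.)
ΔCS is the trapezoid between Q = 309 and Q = 357 of height $16: ½ · (357 + 309) · 16 = $5328.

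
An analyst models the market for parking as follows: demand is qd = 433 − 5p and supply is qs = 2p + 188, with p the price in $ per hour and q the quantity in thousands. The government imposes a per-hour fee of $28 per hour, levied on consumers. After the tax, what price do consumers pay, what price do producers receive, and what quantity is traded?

Consumers pay $43; producers receive $15; quantity = 218.

Without the tax, 433 − 5p = 2p + 188 gives 7p = 245, so p* = $35 and q* = 258.
With the tax collected from consumers, demand (in seller-price terms) shifts: qd = 433 − 5(p + 28).
New equilibrium: consumers pay $43, producers receive $15, q = 218. (Wedge: pb − ps = 28.)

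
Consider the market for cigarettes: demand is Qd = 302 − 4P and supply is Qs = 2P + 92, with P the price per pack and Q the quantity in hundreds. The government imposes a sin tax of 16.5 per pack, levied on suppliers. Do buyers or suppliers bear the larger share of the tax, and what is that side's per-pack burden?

Suppliers bear the larger share: 11 per pack.

Before the tax: set 302 − 4P = 2P + 92 → P* = 35, Q* = 162.
With the tax collected from suppliers, supply shifts: Qs = 2(P − 16.5) + 92.
Solving gives Q = 140 with buyers paying 40.5 and suppliers receiving 24 (the 16.5 wedge).
Per-pack burden: buyers 5.5, suppliers 11.
Suppliers take the larger share because supply is less price-elastic here (demand slope 4 vs supply slope 2).
The less price-elastic side of the market bears the larger share of a per-unit tax.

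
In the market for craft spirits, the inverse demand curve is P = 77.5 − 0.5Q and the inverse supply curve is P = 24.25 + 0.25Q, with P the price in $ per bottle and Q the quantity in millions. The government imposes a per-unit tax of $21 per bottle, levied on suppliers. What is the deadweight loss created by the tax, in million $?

Inverting to Q(P) form: Qd = 155 − 2P; Qs = 4P − 97.
Before the tax: set 155 − 2P = 4P − 97 → P* = $42, Q* = 71.
With the tax collected from suppliers, supply shifts: Qs = 4(P − 21) − 97.
Solving gives Q = 43 with consumers paying $56 and suppliers receiving $35 (the $21 wedge).
Quantity falls by |ΔQ| = |71 − 43| = 28.
DWL = ½ · t · |ΔQ| = ½ · 21 · 28 = $294.

Deadweight loss = $294 million.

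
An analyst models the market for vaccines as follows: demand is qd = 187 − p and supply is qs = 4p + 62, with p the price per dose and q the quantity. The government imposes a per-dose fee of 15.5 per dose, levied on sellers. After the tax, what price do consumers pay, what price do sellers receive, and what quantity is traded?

Without the tax, 187 − p = 4p + 62 gives 5p = 125, so p* = 25 and q* = 162.
With the tax collected from sellers, supply shifts: qs = 4(p − 15.5) + 62.
Solving gives q = 149.6 with consumers paying 37.4 and sellers receiving 21.9 (the 15.5 wedge).

Consumers pay 37.4; sellers receive 21.9; quantity = 149.6.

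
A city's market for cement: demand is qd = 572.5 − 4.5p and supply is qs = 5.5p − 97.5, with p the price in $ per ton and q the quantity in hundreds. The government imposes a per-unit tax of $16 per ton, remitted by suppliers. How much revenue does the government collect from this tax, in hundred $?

Tax revenue = $3702.4 hundred.

Without the tax, 572.5 − 4.5p = 5.5p − 97.5 gives 10p = 670, so p* = $67 and q* = 271.
With the tax collected from suppliers, supply shifts: qs = 5.5(p − 16) − 97.5.
New equilibrium: consumers pay $75.8, suppliers receive $59.8, q = 231.4. (Wedge: pb − ps = 16.)
Revenue = t · Q = 16 · 231.4 = $3702.4.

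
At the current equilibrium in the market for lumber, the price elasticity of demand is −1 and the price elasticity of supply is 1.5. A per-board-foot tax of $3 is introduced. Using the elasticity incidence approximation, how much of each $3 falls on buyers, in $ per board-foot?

Buyers bear ≈ $1.8 per board-foot.

Incidence ratio: buyers' share ≈ εs / (εs + |εd|) = 1.5 / (1.5 + 1) = 0.6.
So buyers bear ≈ 0.6 × $3 = $1.8; producers bear $1.2.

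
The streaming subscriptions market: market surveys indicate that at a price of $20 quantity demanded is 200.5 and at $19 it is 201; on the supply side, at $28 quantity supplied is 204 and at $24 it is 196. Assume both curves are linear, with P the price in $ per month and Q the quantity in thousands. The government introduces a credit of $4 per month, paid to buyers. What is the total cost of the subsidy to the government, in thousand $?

Government outlay = $798.4 thousand.

Demand slope: (201 − 200.5)/(19 − 20) = -0.5, so Qd = 210.5 − 0.5P.
Supply slope: (196 − 204)/(24 − 28) = 2, so Qs = 2P + 148.
Before the subsidy: set 210.5 − 0.5P = 2P + 148 → P* = $25, Q* = 198.
With a per-unit subsidy paid to buyers, each effectively pays P − 4, so demand becomes Qd = 210.5 − 0.5(P − 4).
New equilibrium: buyers pay $21.8, sellers receive $25.8, Q = 199.6. (Wedge: Pb − Ps = −4.)
Outlay = t · Q = 4 · 199.6 = $798.4.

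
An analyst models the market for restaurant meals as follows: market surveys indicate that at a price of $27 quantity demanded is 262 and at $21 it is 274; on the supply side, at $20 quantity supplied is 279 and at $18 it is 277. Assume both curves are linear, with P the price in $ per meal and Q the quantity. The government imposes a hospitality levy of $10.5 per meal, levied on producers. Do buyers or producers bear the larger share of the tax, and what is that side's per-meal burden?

Producers bear the larger share: $7 per meal.

Demand slope: (274 − 262)/(21 − 27) = -2, so Qd = 316 − 2P.
Supply slope: (277 − 279)/(18 − 20) = 1, so Qs = P + 259.
Before the tax: set 316 − 2P = P + 259 → P* = $19, Q* = 278.
With the tax collected from producers, supply shifts: Qs = (P − 10.5) + 259.
Solving gives Q = 271 with buyers paying $22.5 and producers receiving $12 (the $10.5 wedge).
Per-meal burden: buyers $3.5, producers $7.
Producers take the larger share because supply is less price-elastic here (demand slope 2 vs supply slope 1).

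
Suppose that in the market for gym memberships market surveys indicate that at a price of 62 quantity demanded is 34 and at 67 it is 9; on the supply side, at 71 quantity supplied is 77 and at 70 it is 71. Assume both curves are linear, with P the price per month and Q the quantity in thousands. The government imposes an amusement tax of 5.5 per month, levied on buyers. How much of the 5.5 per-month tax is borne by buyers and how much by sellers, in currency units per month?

Buyers bear 3 per month; sellers bear 2.5 per month.

Demand slope: (9 − 34)/(67 − 62) = -5, so Qd = 344 − 5P.
Supply slope: (71 − 77)/(70 − 71) = 6, so Qs = 6P − 349.
Before the tax: set 344 − 5P = 6P − 349 → P* = 63, Q* = 29.
With the tax collected from buyers, demand (in seller-price terms) shifts: Qd = 344 − 5(P + 5.5).
New equilibrium: buyers pay 66, sellers receive 60.5, Q = 14. (Wedge: Pb − Ps = 5.5.)
Burden on buyers: 3; on sellers: 2.5. (They sum to 5.5.)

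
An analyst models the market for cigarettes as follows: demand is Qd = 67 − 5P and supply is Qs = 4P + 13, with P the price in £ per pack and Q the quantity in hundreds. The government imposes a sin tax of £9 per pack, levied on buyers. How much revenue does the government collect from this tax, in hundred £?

Before the tax: set 67 − 5P = 4P + 13 → P* = £6, Q* = 37.
With the tax collected from buyers, demand (in seller-price terms) shifts: Qd = 67 − 5(P + 9).
Solving gives Q = 17 with buyers paying £10 and producers receiving £1 (the £9 wedge).
Revenue = t · Q = 9 · 17 = £153.

Tax revenue = £153 hundred.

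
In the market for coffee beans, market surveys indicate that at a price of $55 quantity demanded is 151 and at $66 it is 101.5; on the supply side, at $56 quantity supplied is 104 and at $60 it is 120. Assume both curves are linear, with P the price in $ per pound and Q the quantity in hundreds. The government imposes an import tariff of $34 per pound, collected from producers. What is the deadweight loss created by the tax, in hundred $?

Deadweight loss = $1224 hundred.

Demand slope: (101.5 − 151)/(66 − 55) = -4.5, so Qd = 398.5 − 4.5P.
Supply slope: (120 − 104)/(60 − 56) = 4, so Qs = 4P − 120.
Without the tax, 398.5 − 4.5P = 4P − 120 gives 8.5P = 518.5, so P* = $61 and Q* = 124.
With the tax collected from producers, supply shifts: Qs = 4(P − 34) − 120.
New equilibrium: buyers pay $77, producers receive $43, Q = 52. (Wedge: Pb − Ps = 34.)
Quantity falls by |ΔQ| = |124 − 52| = 72.
DWL = ½ · t · |ΔQ| = ½ · 34 · 72 = $1224.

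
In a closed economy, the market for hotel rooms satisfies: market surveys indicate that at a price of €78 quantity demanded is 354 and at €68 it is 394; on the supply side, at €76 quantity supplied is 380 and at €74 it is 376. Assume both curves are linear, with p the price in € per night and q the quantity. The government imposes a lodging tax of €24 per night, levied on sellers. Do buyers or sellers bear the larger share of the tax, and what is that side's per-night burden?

Sellers bear the larger share: €16 per night.

Demand slope: (394 − 354)/(68 − 78) = -4, so qd = 666 − 4p.
Supply slope: (376 − 380)/(74 − 76) = 2, so qs = 2p + 228.
Without the tax, 666 − 4p = 2p + 228 gives 6p = 438, so p* = €73 and q* = 374.
With the tax collected from sellers, supply shifts: qs = 2(p − 24) + 228.
Solving gives q = 342 with buyers paying €81 and sellers receiving €57 (the €24 wedge).
Per-night burden: buyers €8, sellers €16.
Sellers take the larger share because supply is less price-elastic here (demand slope 4 vs supply slope 2).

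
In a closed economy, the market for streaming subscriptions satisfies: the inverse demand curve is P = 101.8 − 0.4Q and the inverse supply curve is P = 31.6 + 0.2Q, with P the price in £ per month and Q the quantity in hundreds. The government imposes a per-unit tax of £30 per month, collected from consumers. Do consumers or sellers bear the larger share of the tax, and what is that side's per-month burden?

Consumers bear the larger share: £20 per month.

Rewrite in direct form: Qd = 254.5 − 2.5P and Qs = 5P − 158.
Before the tax: set 254.5 − 2.5P = 5P − 158 → P* = £55, Q* = 117.
With the tax collected from consumers, demand (in seller-price terms) shifts: Qd = 254.5 − 2.5(P + 30).
Solving gives Q = 67 with consumers paying £75 and sellers receiving £45 (the £30 wedge).
Per-month burden: consumers £20, sellers £10.
Consumers take the larger share because demand is less price-elastic here (demand slope 2.5 vs supply slope 5).
The less price-elastic side of the market bears the larger share of a per-unit tax.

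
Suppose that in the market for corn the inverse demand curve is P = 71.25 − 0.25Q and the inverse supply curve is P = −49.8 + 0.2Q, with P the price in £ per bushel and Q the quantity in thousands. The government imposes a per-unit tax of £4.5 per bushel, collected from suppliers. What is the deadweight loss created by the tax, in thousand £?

Deadweight loss = £22.5 thousand.

Inverting to Q(P) form: Qd = 285 − 4P; Qs = 5P + 249.
Before the tax: set 285 − 4P = 5P + 249 → P* = £4, Q* = 269.
With the tax collected from suppliers, supply shifts: Qs = 5(P − 4.5) + 249.
New equilibrium: consumers pay £6.5, suppliers receive £2, Q = 259. (Wedge: Pb − Ps = 4.5.)
Quantity falls by |ΔQ| = |269 − 259| = 10.
DWL = ½ · t · |ΔQ| = ½ · 4.5 · 10 = £22.5.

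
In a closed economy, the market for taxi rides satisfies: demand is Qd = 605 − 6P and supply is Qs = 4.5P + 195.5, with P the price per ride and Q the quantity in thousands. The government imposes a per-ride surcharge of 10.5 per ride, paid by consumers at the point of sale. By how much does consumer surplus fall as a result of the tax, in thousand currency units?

Consumer surplus falls by 1608.75 thousand.

Without the tax, 605 − 6P = 4.5P + 195.5 gives 10.5P = 409.5, so P* = 39 and Q* = 371.
With the tax collected from consumers, demand (in seller-price terms) shifts: Qd = 605 − 6(P + 10.5).
Solving gives Q = 344 with consumers paying 43.5 and sellers receiving 33 (the 10.5 wedge).
ΔCS is the trapezoid between Q = 344 and Q = 371 of height 4.5: ½ · (371 + 344) · 4.5 = 1608.75.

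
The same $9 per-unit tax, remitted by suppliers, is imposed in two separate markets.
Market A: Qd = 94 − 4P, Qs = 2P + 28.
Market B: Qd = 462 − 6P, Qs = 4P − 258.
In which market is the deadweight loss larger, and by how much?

Market B, by $43.2.

Market A: pre-tax P* = $11, Q* = 50; post-tax Q = 38; deadweight loss = $54.
Market B: pre-tax P* = $72, Q* = 30; post-tax Q = 8.4; deadweight loss = $97.2.
Difference: $54 vs $97.2 → market B is larger by $43.2.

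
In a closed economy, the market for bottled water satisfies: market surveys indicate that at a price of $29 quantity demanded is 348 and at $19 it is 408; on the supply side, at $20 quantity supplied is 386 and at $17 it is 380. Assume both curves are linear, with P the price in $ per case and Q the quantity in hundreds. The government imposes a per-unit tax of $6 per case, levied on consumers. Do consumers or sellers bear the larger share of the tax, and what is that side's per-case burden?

Sellers bear the larger share: $4.5 per case.

Demand slope: (408 − 348)/(19 − 29) = -6, so Qd = 522 − 6P.
Supply slope: (380 − 386)/(17 − 20) = 2, so Qs = 2P + 346.
Before the tax: set 522 − 6P = 2P + 346 → P* = $22, Q* = 390.
With the tax collected from consumers, demand (in seller-price terms) shifts: Qd = 522 − 6(P + 6).
Solving gives Q = 381 with consumers paying $23.5 and sellers receiving $17.5 (the $6 wedge).
Per-case burden: consumers $1.5, sellers $4.5.
Sellers take the larger share because supply is less price-elastic here (demand slope 6 vs supply slope 2).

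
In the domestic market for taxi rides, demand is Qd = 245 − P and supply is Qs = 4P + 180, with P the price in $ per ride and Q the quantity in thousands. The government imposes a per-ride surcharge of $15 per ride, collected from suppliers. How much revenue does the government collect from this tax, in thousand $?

Tax revenue = $3300 thousand.

Without the tax, 245 − P = 4P + 180 gives 5P = 65, so P* = $13 and Q* = 232.
With the tax collected from suppliers, supply shifts: Qs = 4(P − 15) + 180.
Solving gives Q = 220 with buyers paying $25 and suppliers receiving $10 (the $15 wedge).
Revenue = t · Q = 15 · 220 = $3300.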